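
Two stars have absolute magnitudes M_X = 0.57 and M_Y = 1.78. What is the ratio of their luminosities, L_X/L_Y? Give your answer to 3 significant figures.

L_X/L_Y ≈ 3.05

ΔM = M_X − M_Y = -1.21
L_X/L_Y = 10^(−0.4 ΔM) = 10^0.484 = 3.048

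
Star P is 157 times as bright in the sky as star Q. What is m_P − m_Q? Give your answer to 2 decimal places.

Pogson: Δm = −2.5 log₁₀(ratio) = −2.5 log₁₀(157) = −2.5 × 2.1959 = -5.490
Star P is brighter, so it has the smaller magnitude: the difference is negative.

m_P − m_Q ≈ -5.49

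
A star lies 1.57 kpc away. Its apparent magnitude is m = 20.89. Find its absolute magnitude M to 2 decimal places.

M ≈ 9.91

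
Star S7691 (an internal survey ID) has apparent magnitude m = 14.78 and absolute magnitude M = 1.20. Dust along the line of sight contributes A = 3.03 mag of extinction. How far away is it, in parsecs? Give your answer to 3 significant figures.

m − M = 5 log₁₀(d/10 pc) + A  ⇒  14.78 − (1.20) − 3.03 = 5 log₁₀(d/10)
10.550 = 5 log₁₀(d/10)
log₁₀ d = (m − M − A)/5 + 1 = 3.1100
d = 10^3.1100 = 1288 pc

d ≈ 1290 pc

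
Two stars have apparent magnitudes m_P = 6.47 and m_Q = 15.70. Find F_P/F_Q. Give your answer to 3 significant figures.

Δm = 6.47 − (15.70) = -9.23
Flux ratio = 10^(−0.4 Δm) = 10^(−0.4 × -9.23) = 10^3.692 = 4920

F_P/F_Q ≈ 4920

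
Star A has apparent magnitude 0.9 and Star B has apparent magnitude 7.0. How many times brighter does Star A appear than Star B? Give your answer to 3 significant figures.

275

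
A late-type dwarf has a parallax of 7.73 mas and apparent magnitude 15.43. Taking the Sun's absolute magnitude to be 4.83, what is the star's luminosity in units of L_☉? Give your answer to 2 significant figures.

d = 1/p = 1000/7.73 mas = 129.4 pc
M = m − 5 log₁₀ d + 5 = 15.43 − 5·2.1118 + 5 = 9.871
M − M_☉ = 9.871 − 4.83 = 5.041
L/L_☉ = 10^(−0.4 × 5.041) = 9.630×10^-3

L/L_☉ ≈ 9.6×10^-3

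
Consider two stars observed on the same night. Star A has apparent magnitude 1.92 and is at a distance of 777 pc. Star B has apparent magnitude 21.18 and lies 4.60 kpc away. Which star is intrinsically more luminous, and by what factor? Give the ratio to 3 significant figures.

Star A: M = m − 5 log₁₀ d + 5 = 1.92 − 5·2.8904 + 5 = -7.532
Star B: d = 4.60 kpc = 4600 pc
Star B: M = m − 5 log₁₀ d + 5 = 21.18 − 5·3.6628 + 5 = 7.866
ΔM = M_A − M_B = -7.532 − (7.866) = -15.398; smaller M is more luminous → Star A.
L ratio = 10^(0.4 |ΔM|) = 10^6.159 = 1.443×10^6

Star A is more luminous, by a factor of 1.44×10^6.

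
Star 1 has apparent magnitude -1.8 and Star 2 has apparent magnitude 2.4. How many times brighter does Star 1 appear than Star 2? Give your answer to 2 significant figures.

Δm = -1.8 − (2.4) = -4.2
Flux ratio = 10^(−0.4 Δm) = 10^(−0.4 × -4.2) = 10^1.680 = 47.86

48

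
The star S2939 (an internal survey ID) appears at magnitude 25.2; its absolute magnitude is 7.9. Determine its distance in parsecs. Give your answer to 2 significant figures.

Distance modulus: m − M = 25.2 − (7.9) = 17.300
m − M = 5 log₁₀ d − 5
log₁₀ d = (m − M)/5 + 1 = 4.4600
d = 10^4.4600 = 28840 pc

d ≈ 29000 pc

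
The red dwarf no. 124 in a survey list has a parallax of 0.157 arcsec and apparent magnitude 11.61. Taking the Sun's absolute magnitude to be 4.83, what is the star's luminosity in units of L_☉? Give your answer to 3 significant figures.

d = 1/p = 1/0.157″ = 6.369 pc
M = m − 5 log₁₀ d + 5 = 11.61 − 5·0.8041 + 5 = 12.589
M − M_☉ = 12.589 − 4.83 = 7.759
L/L_☉ = 10^(−0.4 × 7.759) = 7.874×10^-4

L/L_☉ ≈ 7.87×10^-4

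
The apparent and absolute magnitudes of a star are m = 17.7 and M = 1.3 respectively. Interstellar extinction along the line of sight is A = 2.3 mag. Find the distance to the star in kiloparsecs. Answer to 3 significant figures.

d ≈ 6.61 kpc

m − M = 5 log₁₀(d/10 pc) + A  ⇒  17.7 − (1.3) − 2.3 = 5 log₁₀(d/10)
14.100 = 5 log₁₀(d/10)
log₁₀ d = (m − M − A)/5 + 1 = 3.8200
d = 10^3.8200 = 6607 pc
= 6.607 kpc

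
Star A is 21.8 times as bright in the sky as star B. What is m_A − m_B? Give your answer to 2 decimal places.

Pogson: Δm = −2.5 log₁₀(ratio) = −2.5 log₁₀(21.8) = −2.5 × 1.3385 = -3.346
Star A is brighter, so it has the smaller magnitude: the difference is negative.

m_A − m_B ≈ -3.35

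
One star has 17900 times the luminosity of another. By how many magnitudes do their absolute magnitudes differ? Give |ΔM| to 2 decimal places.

|ΔM| ≈ 10.63

Pogson: ΔM = −2.5 log₁₀(ratio) = −2.5 log₁₀(17900) = −2.5 × 4.2529 = -10.632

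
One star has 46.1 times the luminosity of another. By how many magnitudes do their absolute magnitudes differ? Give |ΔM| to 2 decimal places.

Pogson: ΔM = −2.5 log₁₀(ratio) = −2.5 log₁₀(46.1) = −2.5 × 1.6637 = -4.159

|ΔM| ≈ 4.16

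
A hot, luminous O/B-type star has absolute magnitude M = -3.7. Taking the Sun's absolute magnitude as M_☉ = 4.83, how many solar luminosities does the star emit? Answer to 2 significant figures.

M − M_☉ = -3.7 − 4.83 = -8.530
L/L_☉ = 10^(−0.4 (M − M_☉)) = 10^3.412 = 2582

L/L_☉ ≈ 2600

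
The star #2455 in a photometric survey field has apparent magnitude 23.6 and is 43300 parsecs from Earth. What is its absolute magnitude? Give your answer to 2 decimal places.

M ≈ 5.42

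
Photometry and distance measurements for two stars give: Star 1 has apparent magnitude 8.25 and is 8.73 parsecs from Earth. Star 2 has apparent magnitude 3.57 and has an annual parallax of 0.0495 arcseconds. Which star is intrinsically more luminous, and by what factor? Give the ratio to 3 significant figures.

Star 2 is more luminous, by a factor of 399.

Star 1: M = m − 5 log₁₀ d + 5 = 8.25 − 5·0.9410 + 5 = 8.545
Star 2: d = 1/p = 1/0.0495″ = 20.20 pc
Star 2: M = m − 5 log₁₀ d + 5 = 3.57 − 5·1.3054 + 5 = 2.043
ΔM = M_1 − M_2 = 8.545 − (2.043) = 6.502; smaller M is more luminous → Star 2.
L ratio = 10^(0.4 |ΔM|) = 10^2.601 = 398.8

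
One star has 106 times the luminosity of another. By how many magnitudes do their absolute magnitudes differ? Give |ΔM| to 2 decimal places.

|ΔM| ≈ 5.06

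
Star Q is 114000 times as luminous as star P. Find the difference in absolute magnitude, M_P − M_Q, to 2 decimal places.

M_P − M_Q ≈ 12.64

Pogson: ΔM = −2.5 log₁₀(ratio) = −2.5 log₁₀(114000) = −2.5 × 5.0569 = -12.642
Star Q is brighter so has the smaller magnitude: M_P − M_Q is positive.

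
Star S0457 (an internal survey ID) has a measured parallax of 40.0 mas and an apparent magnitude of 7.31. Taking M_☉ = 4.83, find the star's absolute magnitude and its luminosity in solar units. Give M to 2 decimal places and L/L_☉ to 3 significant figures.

d = 1/p = 1000/40.0 mas = 25.00 pc
M = m − 5 log₁₀ d + 5 = 7.31 − 5·1.3979 + 5 = 5.320
M − M_☉ = 5.320 − 4.83 = 0.490
L/L_☉ = 10^(−0.4 × 0.490) = 0.6366

M ≈ 5.32; L/L_☉ ≈ 0.637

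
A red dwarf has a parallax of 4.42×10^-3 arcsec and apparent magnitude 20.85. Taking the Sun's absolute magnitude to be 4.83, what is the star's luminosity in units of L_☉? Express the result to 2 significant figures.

d = 1/p = 1/4.42×10^-3″ = 226.2 pc
M = m − 5 log₁₀ d + 5 = 20.85 − 5·2.3546 + 5 = 14.077
M − M_☉ = 14.077 − 4.83 = 9.247
L/L_☉ = 10^(−0.4 × 9.247) = 2.001×10^-4

L/L_☉ ≈ 2.0×10^-4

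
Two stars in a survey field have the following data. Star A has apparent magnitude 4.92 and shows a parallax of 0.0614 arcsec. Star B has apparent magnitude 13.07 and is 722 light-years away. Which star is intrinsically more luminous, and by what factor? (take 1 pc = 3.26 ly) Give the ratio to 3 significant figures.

Star A is more luminous, by a factor of 9.84.

Star A: d = 1/p = 1/0.0614″ = 16.29 pc
Star A: M = m − 5 log₁₀ d + 5 = 4.92 − 5·1.2118 + 5 = 3.861
Star B: d = 722 ly / 3.26 = 221.5 pc
Star B: M = m − 5 log₁₀ d + 5 = 13.07 − 5·2.3453 + 5 = 6.343
ΔM = M_A − M_B = 3.861 − (6.343) = -2.483; smaller M is more luminous → Star A.
L ratio = 10^(0.4 |ΔM|) = 10^0.993 = 9.841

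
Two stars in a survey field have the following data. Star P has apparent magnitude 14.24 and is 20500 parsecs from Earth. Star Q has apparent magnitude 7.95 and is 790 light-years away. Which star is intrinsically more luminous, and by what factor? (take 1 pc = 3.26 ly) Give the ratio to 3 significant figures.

Star P is more luminous, by a factor of 21.8.

Star P: M = m − 5 log₁₀ d + 5 = 14.24 − 5·4.3118 + 5 = -2.319
Star Q: d = 790 ly / 3.26 = 242.3 pc
Star Q: M = m − 5 log₁₀ d + 5 = 7.95 − 5·2.3844 + 5 = 1.028
ΔM = M_P − M_Q = -2.319 − (1.028) = -3.347; smaller M is more luminous → Star P.
L ratio = 10^(0.4 |ΔM|) = 10^1.339 = 21.81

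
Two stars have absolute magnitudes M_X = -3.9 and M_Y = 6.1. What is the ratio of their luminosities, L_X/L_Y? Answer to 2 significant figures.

ΔM = M_X − M_Y = -10.0
L_X/L_Y = 10^(−0.4 ΔM) = 10^4.000 = 10000

L_X/L_Y ≈ 10000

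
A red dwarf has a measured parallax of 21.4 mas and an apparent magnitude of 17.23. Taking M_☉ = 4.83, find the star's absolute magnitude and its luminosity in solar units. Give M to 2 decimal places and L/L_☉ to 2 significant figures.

d = 1/p = 1000/21.4 mas = 46.73 pc
M = m − 5 log₁₀ d + 5 = 17.23 − 5·1.6696 + 5 = 13.882
M − M_☉ = 13.882 − 4.83 = 9.052
L/L_☉ = 10^(−0.4 × 9.052) = 2.394×10^-4

M ≈ 13.88; L/L_☉ ≈ 2.4×10^-4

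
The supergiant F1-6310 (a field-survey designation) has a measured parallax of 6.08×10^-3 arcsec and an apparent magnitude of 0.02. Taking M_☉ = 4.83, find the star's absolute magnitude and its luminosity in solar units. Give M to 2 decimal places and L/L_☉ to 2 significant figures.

M ≈ -6.06; L/L_☉ ≈ 23000

d = 1/p = 1/6.08×10^-3″ = 164.5 pc
M = m − 5 log₁₀ d + 5 = 0.02 − 5·2.2161 + 5 = -6.060
M − M_☉ = -6.060 − 4.83 = -10.890
L/L_☉ = 10^(−0.4 × -10.890) = 22710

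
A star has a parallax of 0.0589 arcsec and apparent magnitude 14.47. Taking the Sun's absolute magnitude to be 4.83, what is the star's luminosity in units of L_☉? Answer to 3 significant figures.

L/L_☉ ≈ 4.02×10^-4

d = 1/p = 1/0.0589″ = 16.98 pc
M = m − 5 log₁₀ d + 5 = 14.47 − 5·1.2299 + 5 = 13.321
M − M_☉ = 13.321 − 4.83 = 8.491
L/L_☉ = 10^(−0.4 × 8.491) = 4.016×10^-4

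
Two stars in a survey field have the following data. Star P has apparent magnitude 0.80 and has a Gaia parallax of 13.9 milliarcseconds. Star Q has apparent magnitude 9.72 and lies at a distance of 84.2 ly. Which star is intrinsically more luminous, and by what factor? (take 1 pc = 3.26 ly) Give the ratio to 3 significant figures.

Star P is more luminous, by a factor of 28700.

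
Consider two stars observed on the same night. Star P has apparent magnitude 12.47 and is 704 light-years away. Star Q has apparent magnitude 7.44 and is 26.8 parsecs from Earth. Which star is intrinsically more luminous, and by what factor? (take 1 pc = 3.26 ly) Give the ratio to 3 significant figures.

Star Q is more luminous, by a factor of 1.58.

Star P: d = 704 ly / 3.26 = 216.0 pc
Star P: M = m − 5 log₁₀ d + 5 = 12.47 − 5·2.3344 + 5 = 5.798
Star Q: M = m − 5 log₁₀ d + 5 = 7.44 − 5·1.4281 + 5 = 5.299
ΔM = M_P − M_Q = 5.798 − (5.299) = 0.499; smaller M is more luminous → Star Q.
L ratio = 10^(0.4 |ΔM|) = 10^0.200 = 1.583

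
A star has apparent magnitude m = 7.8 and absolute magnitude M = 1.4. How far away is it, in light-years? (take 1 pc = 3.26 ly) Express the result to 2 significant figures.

d ≈ 620 ly

μ = m − M = 6.400
m − M = 5 log₁₀ d − 5
log₁₀ d = (m − M)/5 + 1 = 2.2800
d = 10^2.2800 = 190.5 pc
= 621.2 ly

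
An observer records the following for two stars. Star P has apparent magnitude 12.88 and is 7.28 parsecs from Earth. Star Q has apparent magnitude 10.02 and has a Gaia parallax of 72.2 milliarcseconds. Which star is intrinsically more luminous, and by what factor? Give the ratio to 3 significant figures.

Star Q is more luminous, by a factor of 50.4.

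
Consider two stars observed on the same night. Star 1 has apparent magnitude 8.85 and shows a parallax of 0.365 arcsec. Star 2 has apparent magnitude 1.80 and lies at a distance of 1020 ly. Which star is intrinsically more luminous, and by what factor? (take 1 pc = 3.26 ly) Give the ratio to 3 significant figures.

Star 2 is more luminous, by a factor of 8.62×10^6.

Star 1: d = 1/p = 1/0.365″ = 2.740 pc
Star 1: M = m − 5 log₁₀ d + 5 = 8.85 − 5·0.4377 + 5 = 11.661
Star 2: d = 1020 ly / 3.26 = 312.9 pc
Star 2: M = m − 5 log₁₀ d + 5 = 1.80 − 5·2.4954 + 5 = -5.677
ΔM = M_1 − M_2 = 11.661 − (-5.677) = 17.338; smaller M is more luminous → Star 2.
L ratio = 10^(0.4 |ΔM|) = 10^6.935 = 8.617×10^6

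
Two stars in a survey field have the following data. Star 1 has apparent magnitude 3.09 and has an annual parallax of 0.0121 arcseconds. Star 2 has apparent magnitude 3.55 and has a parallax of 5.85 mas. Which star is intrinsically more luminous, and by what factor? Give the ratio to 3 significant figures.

Star 2 is more luminous, by a factor of 2.80.

Star 1: d = 1/p = 1/0.0121″ = 82.64 pc
Star 1: M = m − 5 log₁₀ d + 5 = 3.09 − 5·1.9172 + 5 = -1.496
Star 2: p = 5.85 mas = 5.85×10^-3″ → d = 1/p = 170.9 pc
Star 2: M = m − 5 log₁₀ d + 5 = 3.55 − 5·2.2328 + 5 = -2.614
ΔM = M_1 − M_2 = -1.496 − (-2.614) = 1.118; smaller M is more luminous → Star 2.
L ratio = 10^(0.4 |ΔM|) = 10^0.447 = 2.801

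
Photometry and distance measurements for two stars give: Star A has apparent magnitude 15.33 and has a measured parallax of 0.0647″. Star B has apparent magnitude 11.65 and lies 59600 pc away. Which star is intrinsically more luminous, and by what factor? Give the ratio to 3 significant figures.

Star B is more luminous, by a factor of 4.41×10^8.

Star A: d = 1/p = 1/0.0647″ = 15.46 pc
Star A: M = m − 5 log₁₀ d + 5 = 15.33 − 5·1.1891 + 5 = 14.385
Star B: M = m − 5 log₁₀ d + 5 = 11.65 − 5·4.7752 + 5 = -7.226
ΔM = M_A − M_B = 14.385 − (-7.226) = 21.611; smaller M is more luminous → Star B.
L ratio = 10^(0.4 |ΔM|) = 10^8.644 = 4.409×10^8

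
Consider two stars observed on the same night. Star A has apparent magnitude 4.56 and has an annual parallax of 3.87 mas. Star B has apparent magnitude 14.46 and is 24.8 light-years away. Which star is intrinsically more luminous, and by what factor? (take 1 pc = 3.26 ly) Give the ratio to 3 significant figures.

Star A is more luminous, by a factor of 1.05×10^7.

Star A: p = 3.87 mas = 3.87×10^-3″ → d = 1/p = 258.4 pc
Star A: M = m − 5 log₁₀ d + 5 = 4.56 − 5·2.4123 + 5 = -2.501
Star B: d = 24.8 ly / 3.26 = 7.607 pc
Star B: M = m − 5 log₁₀ d + 5 = 14.46 − 5·0.8812 + 5 = 15.054
ΔM = M_A − M_B = -2.501 − (15.054) = -17.555; smaller M is more luminous → Star A.
L ratio = 10^(0.4 |ΔM|) = 10^7.022 = 1.052×10^7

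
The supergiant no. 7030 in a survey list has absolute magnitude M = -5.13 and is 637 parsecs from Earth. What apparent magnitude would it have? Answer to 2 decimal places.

m ≈ 3.89

m = M + 5 log₁₀ d − 5 = -5.13 + 5·2.8041 − 5 = 3.891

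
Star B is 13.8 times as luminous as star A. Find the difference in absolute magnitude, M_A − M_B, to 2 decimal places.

Pogson: ΔM = −2.5 log₁₀(ratio) = −2.5 log₁₀(13.8) = −2.5 × 1.1399 = -2.850
Star B is brighter so has the smaller magnitude: M_A − M_B is positive.

M_A − M_B ≈ 2.85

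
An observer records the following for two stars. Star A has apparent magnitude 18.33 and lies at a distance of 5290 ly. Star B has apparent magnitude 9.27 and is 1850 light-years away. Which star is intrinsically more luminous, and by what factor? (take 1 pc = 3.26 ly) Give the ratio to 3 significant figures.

Star A: d = 5290 ly / 3.26 = 1623 pc
Star A: M = m − 5 log₁₀ d + 5 = 18.33 − 5·3.2102 + 5 = 7.279
Star B: d = 1850 ly / 3.26 = 567.5 pc
Star B: M = m − 5 log₁₀ d + 5 = 9.27 − 5·2.7540 + 5 = 0.500
ΔM = M_A − M_B = 7.279 − (0.500) = 6.779; smaller M is more luminous → Star B.
L ratio = 10^(0.4 |ΔM|) = 10^2.711 = 514.6

Star B is more luminous, by a factor of 515.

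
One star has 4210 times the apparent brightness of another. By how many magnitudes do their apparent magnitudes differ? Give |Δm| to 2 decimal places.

|Δm| ≈ 9.06

Pogson: Δm = −2.5 log₁₀(ratio) = −2.5 log₁₀(4210) = −2.5 × 3.6243 = -9.061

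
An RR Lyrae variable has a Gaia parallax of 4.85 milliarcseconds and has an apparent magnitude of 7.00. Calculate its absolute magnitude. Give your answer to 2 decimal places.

p = 4.85 mas = 4.85×10^-3″ → d = 1/p = 206.2 pc
5 log₁₀(d/10 pc) = 5 log₁₀(206.2) − 5 = 6.571
M = m − 5 log₁₀(d/10) = 7.00 − 6.571 = 0.429

M ≈ 0.43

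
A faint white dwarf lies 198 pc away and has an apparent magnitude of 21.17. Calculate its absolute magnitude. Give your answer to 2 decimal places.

5 log₁₀(d/10 pc) = 5 log₁₀(198.0) − 5 = 6.483
M = m − 5 log₁₀(d/10) = 21.17 − 6.483 = 14.687

M ≈ 14.69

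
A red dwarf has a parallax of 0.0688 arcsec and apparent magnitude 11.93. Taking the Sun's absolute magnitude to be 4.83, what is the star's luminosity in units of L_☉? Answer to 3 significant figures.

L/L_☉ ≈ 3.05×10^-3

d = 1/p = 1/0.0688″ = 14.53 pc
M = m − 5 log₁₀ d + 5 = 11.93 − 5·1.1624 + 5 = 11.118
M − M_☉ = 11.118 − 4.83 = 6.288
L/L_☉ = 10^(−0.4 × 6.288) = 3.054×10^-3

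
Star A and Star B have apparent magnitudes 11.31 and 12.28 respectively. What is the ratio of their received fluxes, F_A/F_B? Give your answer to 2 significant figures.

F_A/F_B ≈ 2.4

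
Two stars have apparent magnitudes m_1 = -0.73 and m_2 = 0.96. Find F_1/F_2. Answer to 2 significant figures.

F_1/F_2 ≈ 4.7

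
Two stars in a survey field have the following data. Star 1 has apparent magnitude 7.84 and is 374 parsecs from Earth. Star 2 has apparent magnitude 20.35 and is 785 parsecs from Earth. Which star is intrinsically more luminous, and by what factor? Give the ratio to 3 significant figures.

Star 1: M = m − 5 log₁₀ d + 5 = 7.84 − 5·2.5729 + 5 = -0.024
Star 2: M = m − 5 log₁₀ d + 5 = 20.35 − 5·2.8949 + 5 = 10.876
ΔM = M_1 − M_2 = -0.024 − (10.876) = -10.900; smaller M is more luminous → Star 1.
L ratio = 10^(0.4 |ΔM|) = 10^4.360 = 22910

Star 1 is more luminous, by a factor of 22900.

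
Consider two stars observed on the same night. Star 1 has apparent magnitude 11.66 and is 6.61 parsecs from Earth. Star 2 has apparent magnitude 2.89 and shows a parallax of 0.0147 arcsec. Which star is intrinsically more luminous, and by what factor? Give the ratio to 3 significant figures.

Star 1: M = m − 5 log₁₀ d + 5 = 11.66 − 5·0.8202 + 5 = 12.559
Star 2: d = 1/p = 1/0.0147″ = 68.03 pc
Star 2: M = m − 5 log₁₀ d + 5 = 2.89 − 5·1.8327 + 5 = -1.273
ΔM = M_1 − M_2 = 12.559 − (-1.273) = 13.832; smaller M is more luminous → Star 2.
L ratio = 10^(0.4 |ΔM|) = 10^5.533 = 341200

Star 2 is more luminous, by a factor of 341000.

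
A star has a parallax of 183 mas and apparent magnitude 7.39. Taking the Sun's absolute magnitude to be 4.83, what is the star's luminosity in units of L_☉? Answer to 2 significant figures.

L/L_☉ ≈ 0.028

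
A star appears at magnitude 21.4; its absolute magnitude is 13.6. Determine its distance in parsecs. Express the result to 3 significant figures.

d ≈ 363 pc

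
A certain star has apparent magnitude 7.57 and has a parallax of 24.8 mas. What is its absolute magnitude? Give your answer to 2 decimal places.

M ≈ 4.54

p = 24.8 mas = 0.0248″ → d = 1/p = 40.32 pc
5 log₁₀(d/10 pc) = 5 log₁₀(40.32) − 5 = 3.028
M = m − 5 log₁₀(d/10) = 7.57 − 3.028 = 4.542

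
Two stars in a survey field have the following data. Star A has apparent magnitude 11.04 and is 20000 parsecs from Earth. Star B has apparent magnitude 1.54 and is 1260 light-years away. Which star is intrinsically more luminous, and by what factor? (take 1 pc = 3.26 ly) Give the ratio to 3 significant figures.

Star B is more luminous, by a factor of 2.36.

Star A: M = m − 5 log₁₀ d + 5 = 11.04 − 5·4.3010 + 5 = -5.465
Star B: d = 1260 ly / 3.26 = 386.5 pc
Star B: M = m − 5 log₁₀ d + 5 = 1.54 − 5·2.5872 + 5 = -6.396
ΔM = M_A − M_B = -5.465 − (-6.396) = 0.931; smaller M is more luminous → Star B.
L ratio = 10^(0.4 |ΔM|) = 10^0.372 = 2.356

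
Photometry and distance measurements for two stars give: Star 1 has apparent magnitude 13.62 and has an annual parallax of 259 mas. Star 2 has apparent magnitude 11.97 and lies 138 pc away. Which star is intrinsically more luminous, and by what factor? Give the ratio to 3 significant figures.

Star 2 is more luminous, by a factor of 5840.

Star 1: p = 259 mas = 0.259″ → d = 1/p = 3.861 pc
Star 1: M = m − 5 log₁₀ d + 5 = 13.62 − 5·0.5867 + 5 = 15.686
Star 2: M = m − 5 log₁₀ d + 5 = 11.97 − 5·2.1399 + 5 = 6.271
ΔM = M_1 − M_2 = 15.686 − (6.271) = 9.416; smaller M is more luminous → Star 2.
L ratio = 10^(0.4 |ΔM|) = 10^3.766 = 5839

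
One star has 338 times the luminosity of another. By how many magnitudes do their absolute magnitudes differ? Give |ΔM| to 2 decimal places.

Pogson: ΔM = −2.5 log₁₀(ratio) = −2.5 log₁₀(338) = −2.5 × 2.5289 = -6.322

|ΔM| ≈ 6.32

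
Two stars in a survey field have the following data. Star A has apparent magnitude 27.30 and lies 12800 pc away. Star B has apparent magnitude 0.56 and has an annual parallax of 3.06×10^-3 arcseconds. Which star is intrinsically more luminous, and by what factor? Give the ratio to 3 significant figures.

Star B is more luminous, by a factor of 3.24×10^7.

Star A: M = m − 5 log₁₀ d + 5 = 27.30 − 5·4.1072 + 5 = 11.764
Star B: d = 1/p = 1/3.06×10^-3″ = 326.8 pc
Star B: M = m − 5 log₁₀ d + 5 = 0.56 − 5·2.5143 + 5 = -7.011
ΔM = M_A − M_B = 11.764 − (-7.011) = 18.775; smaller M is more luminous → Star B.
L ratio = 10^(0.4 |ΔM|) = 10^7.510 = 3.237×10^7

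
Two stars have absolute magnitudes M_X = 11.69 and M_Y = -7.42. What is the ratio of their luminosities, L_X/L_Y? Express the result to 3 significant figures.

ΔM = M_X − M_Y = 19.11
L_X/L_Y = 10^(−0.4 ΔM) = 10^-7.644 = 2.270×10^-8

L_X/L_Y ≈ 2.27×10^-8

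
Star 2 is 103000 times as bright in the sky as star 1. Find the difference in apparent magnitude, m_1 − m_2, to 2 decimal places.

Pogson: Δm = −2.5 log₁₀(ratio) = −2.5 log₁₀(103000) = −2.5 × 5.0128 = -12.532
Star 2 is brighter so has the smaller magnitude: m_1 − m_2 is positive.

m_1 − m_2 ≈ 12.53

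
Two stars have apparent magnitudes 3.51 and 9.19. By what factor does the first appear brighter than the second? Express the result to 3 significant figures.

Δm = 3.51 − (9.19) = -5.68
Flux ratio = 10^(−0.4 Δm) = 10^(−0.4 × -5.68) = 10^2.272 = 187.1

187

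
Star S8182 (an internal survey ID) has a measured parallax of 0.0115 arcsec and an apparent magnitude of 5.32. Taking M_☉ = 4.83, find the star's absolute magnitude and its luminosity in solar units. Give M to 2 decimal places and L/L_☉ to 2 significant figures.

d = 1/p = 1/0.0115″ = 86.96 pc
M = m − 5 log₁₀ d + 5 = 5.32 − 5·1.9393 + 5 = 0.623
M − M_☉ = 0.623 − 4.83 = -4.207
L/L_☉ = 10^(−0.4 × -4.207) = 48.15

M ≈ 0.62; L/L_☉ ≈ 48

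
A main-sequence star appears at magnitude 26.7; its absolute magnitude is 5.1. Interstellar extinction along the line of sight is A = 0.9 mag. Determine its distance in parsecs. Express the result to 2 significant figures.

d ≈ 140000 pc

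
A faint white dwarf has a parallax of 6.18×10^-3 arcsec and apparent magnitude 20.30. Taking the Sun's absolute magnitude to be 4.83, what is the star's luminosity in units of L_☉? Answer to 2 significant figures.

L/L_☉ ≈ 1.7×10^-4

d = 1/p = 1/6.18×10^-3″ = 161.8 pc
M = m − 5 log₁₀ d + 5 = 20.30 − 5·2.2090 + 5 = 14.255
M − M_☉ = 14.255 − 4.83 = 9.425
L/L_☉ = 10^(−0.4 × 9.425) = 1.698×10^-4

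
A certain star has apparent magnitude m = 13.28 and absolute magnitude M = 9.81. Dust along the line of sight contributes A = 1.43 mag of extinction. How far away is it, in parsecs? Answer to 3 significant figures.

m − M = 5 log₁₀(d/10 pc) + A  ⇒  13.28 − (9.81) − 1.43 = 5 log₁₀(d/10)
2.040 = 5 log₁₀(d/10)
log₁₀ d = (m − M − A)/5 + 1 = 1.4080
d = 10^1.4080 = 25.59 pc

d ≈ 25.6 pc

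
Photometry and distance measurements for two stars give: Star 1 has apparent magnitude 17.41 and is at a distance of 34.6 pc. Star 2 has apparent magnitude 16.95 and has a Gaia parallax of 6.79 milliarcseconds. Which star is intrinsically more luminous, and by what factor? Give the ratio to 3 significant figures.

Star 2 is more luminous, by a factor of 27.7.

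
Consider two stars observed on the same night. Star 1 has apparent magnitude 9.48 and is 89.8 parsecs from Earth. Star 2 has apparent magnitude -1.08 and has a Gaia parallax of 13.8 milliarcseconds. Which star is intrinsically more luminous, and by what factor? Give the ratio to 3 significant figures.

Star 1: M = m − 5 log₁₀ d + 5 = 9.48 − 5·1.9533 + 5 = 4.714
Star 2: p = 13.8 mas = 0.0138″ → d = 1/p = 72.46 pc
Star 2: M = m − 5 log₁₀ d + 5 = -1.08 − 5·1.8601 + 5 = -5.381
ΔM = M_1 − M_2 = 4.714 − (-5.381) = 10.094; smaller M is more luminous → Star 2.
L ratio = 10^(0.4 |ΔM|) = 10^4.038 = 10910

Star 2 is more luminous, by a factor of 10900.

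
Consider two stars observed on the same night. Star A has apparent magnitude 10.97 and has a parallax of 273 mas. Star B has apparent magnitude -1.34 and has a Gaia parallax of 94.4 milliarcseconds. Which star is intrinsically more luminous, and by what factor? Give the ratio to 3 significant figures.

Star B is more luminous, by a factor of 702000.

Star A: p = 273 mas = 0.273″ → d = 1/p = 3.663 pc
Star A: M = m − 5 log₁₀ d + 5 = 10.97 − 5·0.5638 + 5 = 13.151
Star B: p = 94.4 mas = 0.0944″ → d = 1/p = 10.59 pc
Star B: M = m − 5 log₁₀ d + 5 = -1.34 − 5·1.0250 + 5 = -1.465
ΔM = M_A − M_B = 13.151 − (-1.465) = 14.616; smaller M is more luminous → Star B.
L ratio = 10^(0.4 |ΔM|) = 10^5.846 = 702100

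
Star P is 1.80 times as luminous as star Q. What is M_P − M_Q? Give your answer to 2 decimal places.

M_P − M_Q ≈ -0.64

Pogson: ΔM = −2.5 log₁₀(ratio) = −2.5 log₁₀(1.80) = −2.5 × 0.2553 = -0.638
Star P is brighter, so it has the smaller magnitude: the difference is negative.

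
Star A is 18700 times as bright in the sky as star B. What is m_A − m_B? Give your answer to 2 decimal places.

m_A − m_B ≈ -10.68

Pogson: Δm = −2.5 log₁₀(ratio) = −2.5 log₁₀(18700) = −2.5 × 4.2718 = -10.680
Star A is brighter, so it has the smaller magnitude: the difference is negative.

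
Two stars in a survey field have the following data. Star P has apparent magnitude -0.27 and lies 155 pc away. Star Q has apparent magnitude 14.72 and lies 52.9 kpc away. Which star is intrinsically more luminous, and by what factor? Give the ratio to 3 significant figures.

Star P is more luminous, by a factor of 8.51.

Star P: M = m − 5 log₁₀ d + 5 = -0.27 − 5·2.1903 + 5 = -6.222
Star Q: d = 52.9 kpc = 52900 pc
Star Q: M = m − 5 log₁₀ d + 5 = 14.72 − 5·4.7235 + 5 = -3.897
ΔM = M_P − M_Q = -6.222 − (-3.897) = -2.324; smaller M is more luminous → Star P.
L ratio = 10^(0.4 |ΔM|) = 10^0.930 = 8.507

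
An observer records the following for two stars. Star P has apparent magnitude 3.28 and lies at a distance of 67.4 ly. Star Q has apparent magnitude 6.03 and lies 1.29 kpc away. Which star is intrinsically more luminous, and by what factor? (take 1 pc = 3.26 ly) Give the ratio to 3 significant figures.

Star P: d = 67.4 ly / 3.26 = 20.67 pc
Star P: M = m − 5 log₁₀ d + 5 = 3.28 − 5·1.3154 + 5 = 1.703
Star Q: d = 1.29 kpc = 1290 pc
Star Q: M = m − 5 log₁₀ d + 5 = 6.03 − 5·3.1106 + 5 = -4.523
ΔM = M_P − M_Q = 1.703 − (-4.523) = 6.226; smaller M is more luminous → Star Q.
L ratio = 10^(0.4 |ΔM|) = 10^2.490 = 309.2

Star Q is more luminous, by a factor of 309.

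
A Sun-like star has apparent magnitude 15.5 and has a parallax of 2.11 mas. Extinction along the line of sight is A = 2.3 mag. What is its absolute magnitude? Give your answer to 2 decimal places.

M ≈ 4.82

p = 2.11 mas = 2.11×10^-3″ → d = 1/p = 473.9 pc
5 log₁₀(d/10 pc) = 5 log₁₀(473.9) − 5 = 8.379
M = m − 5 log₁₀(d/10) − A = 15.5 − 8.379 − 2.3 = 4.821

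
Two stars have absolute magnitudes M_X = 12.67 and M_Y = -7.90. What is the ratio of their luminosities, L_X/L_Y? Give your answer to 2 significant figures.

L_X/L_Y ≈ 5.9×10^-9

ΔM = M_X − M_Y = 20.57
L_X/L_Y = 10^(−0.4 ΔM) = 10^-8.228 = 5.916×10^-9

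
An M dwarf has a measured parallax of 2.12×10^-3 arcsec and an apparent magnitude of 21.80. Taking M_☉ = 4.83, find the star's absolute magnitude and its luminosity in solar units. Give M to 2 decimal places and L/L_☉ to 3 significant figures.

d = 1/p = 1/2.12×10^-3″ = 471.7 pc
M = m − 5 log₁₀ d + 5 = 21.80 − 5·2.6737 + 5 = 13.432
M − M_☉ = 13.432 − 4.83 = 8.602
L/L_☉ = 10^(−0.4 × 8.602) = 3.625×10^-4

M ≈ 13.43; L/L_☉ ≈ 3.63×10^-4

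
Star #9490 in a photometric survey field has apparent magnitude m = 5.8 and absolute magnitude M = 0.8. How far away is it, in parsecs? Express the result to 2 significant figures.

μ = m − M = 5.000
m − M = 5 log₁₀ d − 5
log₁₀ d = (m − M)/5 + 1 = 2.0000
d = 10^2.0000 = 100.0 pc

d ≈ 100 pc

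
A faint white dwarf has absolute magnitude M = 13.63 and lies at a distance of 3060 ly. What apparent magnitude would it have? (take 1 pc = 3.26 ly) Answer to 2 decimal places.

m ≈ 23.49

d = 3060 ly / 3.26 = 938.7 pc
m = M + 5 log₁₀ d − 5 = 13.63 + 5·2.9725 − 5 = 23.493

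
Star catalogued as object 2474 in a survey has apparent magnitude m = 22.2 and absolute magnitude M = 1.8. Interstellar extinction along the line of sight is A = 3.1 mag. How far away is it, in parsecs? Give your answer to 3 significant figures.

d ≈ 28800 pc

m − M = 5 log₁₀(d/10 pc) + A  ⇒  22.2 − (1.8) − 3.1 = 5 log₁₀(d/10)
17.300 = 5 log₁₀(d/10)
log₁₀ d = (m − M − A)/5 + 1 = 4.4600
d = 10^4.4600 = 28840 pc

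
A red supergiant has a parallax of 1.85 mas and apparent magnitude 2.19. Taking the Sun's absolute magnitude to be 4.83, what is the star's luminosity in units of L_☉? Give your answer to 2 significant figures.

L/L_☉ ≈ 33000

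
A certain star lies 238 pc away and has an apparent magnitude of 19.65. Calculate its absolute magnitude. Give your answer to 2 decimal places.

M ≈ 12.77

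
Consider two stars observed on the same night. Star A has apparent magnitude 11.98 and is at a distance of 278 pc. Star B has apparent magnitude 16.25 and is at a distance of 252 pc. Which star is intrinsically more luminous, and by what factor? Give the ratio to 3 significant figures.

Star A is more luminous, by a factor of 62.1.

Star A: M = m − 5 log₁₀ d + 5 = 11.98 − 5·2.4440 + 5 = 4.760
Star B: M = m − 5 log₁₀ d + 5 = 16.25 − 5·2.4014 + 5 = 9.243
ΔM = M_A − M_B = 4.760 − (9.243) = -4.483; smaller M is more luminous → Star A.
L ratio = 10^(0.4 |ΔM|) = 10^1.793 = 62.13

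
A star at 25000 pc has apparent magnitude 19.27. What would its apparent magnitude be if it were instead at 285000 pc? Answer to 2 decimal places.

m ≈ 24.55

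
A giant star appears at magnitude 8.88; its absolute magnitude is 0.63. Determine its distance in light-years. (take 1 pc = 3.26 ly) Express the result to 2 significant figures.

μ = m − M = 8.250
m − M = 5 log₁₀ d − 5
log₁₀ d = (m − M)/5 + 1 = 2.6500
d = 10^2.6500 = 446.7 pc
= 1456 ly

d ≈ 1500 ly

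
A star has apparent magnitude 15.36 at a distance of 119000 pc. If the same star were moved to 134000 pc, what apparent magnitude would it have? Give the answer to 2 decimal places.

m ≈ 15.62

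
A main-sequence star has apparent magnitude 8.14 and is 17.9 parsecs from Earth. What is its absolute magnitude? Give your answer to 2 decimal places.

M ≈ 6.88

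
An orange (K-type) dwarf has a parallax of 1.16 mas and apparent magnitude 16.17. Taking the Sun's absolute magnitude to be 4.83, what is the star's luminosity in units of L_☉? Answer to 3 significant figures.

d = 1/p = 1000/1.16 mas = 862.1 pc
M = m − 5 log₁₀ d + 5 = 16.17 − 5·2.9355 + 5 = 6.492
M − M_☉ = 6.492 − 4.83 = 1.662
L/L_☉ = 10^(−0.4 × 1.662) = 0.2163

L/L_☉ ≈ 0.216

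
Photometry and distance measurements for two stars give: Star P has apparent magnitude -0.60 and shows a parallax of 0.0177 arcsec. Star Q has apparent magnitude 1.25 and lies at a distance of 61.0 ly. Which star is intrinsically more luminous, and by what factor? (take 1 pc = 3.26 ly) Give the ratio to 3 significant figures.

Star P: d = 1/p = 1/0.0177″ = 56.50 pc
Star P: M = m − 5 log₁₀ d + 5 = -0.60 − 5·1.7520 + 5 = -4.360
Star Q: d = 61.0 ly / 3.26 = 18.71 pc
Star Q: M = m − 5 log₁₀ d + 5 = 1.25 − 5·1.2721 + 5 = -0.111
ΔM = M_P − M_Q = -4.360 − (-0.111) = -4.250; smaller M is more luminous → Star P.
L ratio = 10^(0.4 |ΔM|) = 10^1.700 = 50.10

Star P is more luminous, by a factor of 50.1.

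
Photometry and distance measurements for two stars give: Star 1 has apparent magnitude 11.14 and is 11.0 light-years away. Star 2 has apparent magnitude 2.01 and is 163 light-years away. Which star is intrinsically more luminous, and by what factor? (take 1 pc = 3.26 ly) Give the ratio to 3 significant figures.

Star 2 is more luminous, by a factor of 985000.

Star 1: d = 11.0 ly / 3.26 = 3.374 pc
Star 1: M = m − 5 log₁₀ d + 5 = 11.14 − 5·0.5282 + 5 = 13.499
Star 2: d = 163 ly / 3.26 = 50.00 pc
Star 2: M = m − 5 log₁₀ d + 5 = 2.01 − 5·1.6990 + 5 = -1.485
ΔM = M_1 − M_2 = 13.499 − (-1.485) = 14.984; smaller M is more luminous → Star 2.
L ratio = 10^(0.4 |ΔM|) = 10^5.994 = 985300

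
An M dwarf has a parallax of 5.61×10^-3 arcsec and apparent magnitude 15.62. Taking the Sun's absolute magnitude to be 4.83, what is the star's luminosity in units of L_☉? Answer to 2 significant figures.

d = 1/p = 1/5.61×10^-3″ = 178.3 pc
M = m − 5 log₁₀ d + 5 = 15.62 − 5·2.2510 + 5 = 9.365
M − M_☉ = 9.365 − 4.83 = 4.535
L/L_☉ = 10^(−0.4 × 4.535) = 0.01535

L/L_☉ ≈ 0.015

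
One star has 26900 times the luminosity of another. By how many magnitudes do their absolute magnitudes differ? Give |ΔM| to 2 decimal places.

Pogson: ΔM = −2.5 log₁₀(ratio) = −2.5 log₁₀(26900) = −2.5 × 4.4298 = -11.074

|ΔM| ≈ 11.07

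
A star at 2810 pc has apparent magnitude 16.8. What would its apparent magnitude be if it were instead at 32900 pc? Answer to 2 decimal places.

m ≈ 22.14

Flux ∝ 1/d², so Δm = 5 log₁₀(d₂/d₁) = 5 log₁₀(32900/2810) = 5.342
m₂ = m₁ + Δm = 16.8 + (5.342) = 22.142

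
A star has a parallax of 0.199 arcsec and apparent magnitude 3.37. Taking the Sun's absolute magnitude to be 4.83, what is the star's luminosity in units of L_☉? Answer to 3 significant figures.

L/L_☉ ≈ 0.969

d = 1/p = 1/0.199″ = 5.025 pc
M = m − 5 log₁₀ d + 5 = 3.37 − 5·0.7011 + 5 = 4.864
M − M_☉ = 4.864 − 4.83 = 0.034
L/L_☉ = 10^(−0.4 × 0.034) = 0.9689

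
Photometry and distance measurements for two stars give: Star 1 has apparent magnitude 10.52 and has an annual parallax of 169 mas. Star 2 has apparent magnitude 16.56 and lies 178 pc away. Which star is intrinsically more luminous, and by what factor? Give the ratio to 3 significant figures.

Star 2 is more luminous, by a factor of 3.47.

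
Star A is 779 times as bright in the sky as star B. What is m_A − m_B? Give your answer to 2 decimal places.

Pogson: Δm = −2.5 log₁₀(ratio) = −2.5 log₁₀(779) = −2.5 × 2.8915 = -7.229
Star A is brighter, so it has the smaller magnitude: the difference is negative.

m_A − m_B ≈ -7.23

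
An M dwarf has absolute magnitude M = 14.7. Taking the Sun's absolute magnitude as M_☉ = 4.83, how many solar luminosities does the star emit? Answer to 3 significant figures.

M − M_☉ = 14.7 − 4.83 = 9.870
L/L_☉ = 10^(−0.4 (M − M_☉)) = 10^-3.948 = 1.127×10^-4

L/L_☉ ≈ 1.13×10^-4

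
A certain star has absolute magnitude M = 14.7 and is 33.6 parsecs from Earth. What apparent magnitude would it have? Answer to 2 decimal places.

m ≈ 17.33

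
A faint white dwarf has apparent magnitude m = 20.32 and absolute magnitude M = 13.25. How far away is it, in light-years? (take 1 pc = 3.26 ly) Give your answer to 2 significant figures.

Distance modulus: m − M = 20.32 − (13.25) = 7.070
m − M = 5 log₁₀ d − 5
log₁₀ d = (m − M)/5 + 1 = 2.4140
d = 10^2.4140 = 259.4 pc
= 845.7 ly

d ≈ 850 ly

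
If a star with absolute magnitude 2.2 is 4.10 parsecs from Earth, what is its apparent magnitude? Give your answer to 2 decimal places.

m = M + 5 log₁₀ d − 5 = 2.2 + 5·0.6128 − 5 = 0.264

m ≈ 0.26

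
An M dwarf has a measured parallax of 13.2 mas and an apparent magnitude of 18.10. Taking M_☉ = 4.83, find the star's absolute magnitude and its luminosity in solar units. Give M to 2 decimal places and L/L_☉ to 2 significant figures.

d = 1/p = 1000/13.2 mas = 75.76 pc
M = m − 5 log₁₀ d + 5 = 18.10 − 5·1.8794 + 5 = 13.703
M − M_☉ = 13.703 − 4.83 = 8.873
L/L_☉ = 10^(−0.4 × 8.873) = 2.824×10^-4

M ≈ 13.70; L/L_☉ ≈ 2.8×10^-4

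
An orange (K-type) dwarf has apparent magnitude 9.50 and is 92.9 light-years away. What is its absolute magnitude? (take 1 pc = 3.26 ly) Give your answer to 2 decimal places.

M ≈ 7.23

d = 92.9 ly / 3.26 = 28.50 pc
5 log₁₀(d/10 pc) = 5 log₁₀(28.50) − 5 = 2.274
M = m − 5 log₁₀(d/10) = 9.50 − 2.274 = 7.226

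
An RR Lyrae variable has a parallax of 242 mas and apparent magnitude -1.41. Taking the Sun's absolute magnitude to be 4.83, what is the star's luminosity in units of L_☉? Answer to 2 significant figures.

d = 1/p = 1000/242 mas = 4.132 pc
M = m − 5 log₁₀ d + 5 = -1.41 − 5·0.6162 + 5 = 0.509
M − M_☉ = 0.509 − 4.83 = -4.321
L/L_☉ = 10^(−0.4 × -4.321) = 53.50

L/L_☉ ≈ 54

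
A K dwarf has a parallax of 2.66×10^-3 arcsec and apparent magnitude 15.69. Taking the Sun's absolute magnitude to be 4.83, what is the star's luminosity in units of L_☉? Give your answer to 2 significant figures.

d = 1/p = 1/2.66×10^-3″ = 375.9 pc
M = m − 5 log₁₀ d + 5 = 15.69 − 5·2.5751 + 5 = 7.814
M − M_☉ = 7.814 − 4.83 = 2.984
L/L_☉ = 10^(−0.4 × 2.984) = 0.06401

L/L_☉ ≈ 0.064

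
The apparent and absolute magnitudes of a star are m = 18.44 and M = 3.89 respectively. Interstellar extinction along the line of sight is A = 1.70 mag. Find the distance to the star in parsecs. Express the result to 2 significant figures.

m − M = 5 log₁₀(d/10 pc) + A  ⇒  18.44 − (3.89) − 1.70 = 5 log₁₀(d/10)
12.850 = 5 log₁₀(d/10)
log₁₀ d = (m − M − A)/5 + 1 = 3.5700
d = 10^3.5700 = 3715 pc

d ≈ 3700 pc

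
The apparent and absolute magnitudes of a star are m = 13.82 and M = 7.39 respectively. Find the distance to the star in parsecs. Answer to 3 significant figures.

μ = m − M = 6.430
m − M = 5 log₁₀ d − 5
log₁₀ d = (m − M)/5 + 1 = 2.2860
d = 10^2.2860 = 193.2 pc

d ≈ 193 pc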